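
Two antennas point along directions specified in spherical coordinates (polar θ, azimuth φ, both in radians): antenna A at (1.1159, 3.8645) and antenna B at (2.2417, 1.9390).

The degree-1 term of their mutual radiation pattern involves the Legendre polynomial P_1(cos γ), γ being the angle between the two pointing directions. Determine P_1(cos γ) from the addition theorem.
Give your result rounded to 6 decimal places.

Term-by-term m-sum for l=1 (normalisation 4π/3 = 4.188790):
  term(m=-1) = -0.02917 + 0.07876j   from Y*(Ω₁)=-0.23273 - 0.20532j, Y(Ω₂)=-0.09740 - 0.25247j
  term(m=+0) = -0.06521 + 0.00000j   from Y*(Ω₁)=0.21468 + 0.00000j, Y(Ω₂)=-0.30376 + 0.00000j
  term(m=+1) = -0.02917 - 0.07876j   from Y*(Ω₁)=0.23273 - 0.20532j, Y(Ω₂)=0.09740 - 0.25247j
Σ over m = -0.12355 + 0.00000j; ×(4π/3) → -0.51752 + 0.00000j. Real part: -0.517525

-0.517525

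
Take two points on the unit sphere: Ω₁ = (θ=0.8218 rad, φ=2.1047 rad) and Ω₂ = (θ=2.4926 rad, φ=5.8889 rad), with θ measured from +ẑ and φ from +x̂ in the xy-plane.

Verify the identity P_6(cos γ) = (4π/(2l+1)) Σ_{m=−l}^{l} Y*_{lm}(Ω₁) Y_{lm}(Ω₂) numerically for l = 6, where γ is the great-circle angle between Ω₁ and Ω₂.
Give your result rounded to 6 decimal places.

-0.258317

Expand P_6 via completeness: Σ_{m} conj(Y_{6,m}) at Ω₁ times Y_{6,m} at Ω₂ —
  term(m=-6) = -0.001326+0.001149i   from Y*(Ω₁)=+0.074402+0.004606i, Y(Ω₂)=-0.016807+0.016490i
  term(m=-5) = -0.025747+0.001843i   from Y*(Ω₁)=-0.109174-0.213824i, Y(Ω₂)=+0.041931-0.099002i
  term(m=-4) = -0.100818-0.064787i   from Y*(Ω₁)=-0.225255+0.355470i, Y(Ω₂)=-0.001807+0.284765i
  term(m=-3) = -0.058335-0.156389i   from Y*(Ω₁)=+0.365697+0.011309i, Y(Ω₂)=-0.172576-0.422308i
  term(m=-2) = -0.004232+0.014415i   from Y*(Ω₁)=+0.021212+0.038554i, Y(Ω₂)=+0.240647+0.242179i
  term(m=-1) = +0.044238-0.033117i   from Y*(Ω₁)=+0.189804-0.321064i, Y(Ω₂)=+0.136796+0.056917i
  term(m=+0) = +0.025208+0.000000i   from Y*(Ω₁)=-0.064069-0.000000i, Y(Ω₂)=-0.393457+0.000000i
  term(m=+1) = +0.044238+0.033117i   from Y*(Ω₁)=-0.189804-0.321064i, Y(Ω₂)=-0.136796+0.056917i
  term(m=+2) = -0.004232-0.014415i   from Y*(Ω₁)=+0.021212-0.038554i, Y(Ω₂)=+0.240647-0.242179i
  term(m=+3) = -0.058335+0.156389i   from Y*(Ω₁)=-0.365697+0.011309i, Y(Ω₂)=+0.172576-0.422308i
  term(m=+4) = -0.100818+0.064787i   from Y*(Ω₁)=-0.225255-0.355470i, Y(Ω₂)=-0.001807-0.284765i
  term(m=+5) = -0.025747-0.001843i   from Y*(Ω₁)=+0.109174-0.213824i, Y(Ω₂)=-0.041931-0.099002i
  term(m=+6) = -0.001326-0.001149i   from Y*(Ω₁)=+0.074402-0.004606i, Y(Ω₂)=-0.016807-0.016490i
Accumulated sum -0.267231-0.000000i; after 4π/(2l+1) scaling, -0.258317-0.000000i ⇒ P_6 = -0.258317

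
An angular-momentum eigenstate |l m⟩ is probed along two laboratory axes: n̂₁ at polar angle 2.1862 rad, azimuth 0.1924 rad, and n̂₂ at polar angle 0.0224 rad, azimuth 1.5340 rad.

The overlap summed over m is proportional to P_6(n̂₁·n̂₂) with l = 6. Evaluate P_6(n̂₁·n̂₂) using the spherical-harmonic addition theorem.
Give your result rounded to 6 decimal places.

Addition theorem: P_6(cos γ) = (4π/13) Σ_m Y*_{lm}(Ω₁) Y_{lm}(Ω₂), m = −6…6:
  term(m=-6) = -0.00000 - 0.00000j   from Y*(Ω₁)=0.05791 + 0.13095j, Y(Ω₂)=-0.00000 - 0.00000j
  term(m=-5) = -0.00000 + 0.00000j   from Y*(Ω₁)=-0.20054 - 0.28766j, Y(Ω₂)=0.00000 - 0.00000j
  term(m=-4) = 0.00000 + 0.00000j   from Y*(Ω₁)=0.30366 + 0.29422j, Y(Ω₂)=0.00000 + 0.00000j
  term(m=-3) = 0.00001 - 0.00001j   from Y*(Ω₁)=-0.11424 - 0.07439j, Y(Ω₂)=-0.00001 + 0.00006j
  term(m=-2) = 0.00068 + 0.00033j   from Y*(Ω₁)=-0.26842 - 0.10871j, Y(Ω₂)=-0.00260 - 0.00019j
  term(m=-1) = 0.00433 - 0.01856j   from Y*(Ω₁)=0.25404 + 0.04949j, Y(Ω₂)=0.00271 - 0.07358j
  term(m=+0) = 0.22881 + 0.00000j   from Y*(Ω₁)=0.22615 + 0.00000j, Y(Ω₂)=1.01176 + 0.00000j
  term(m=+1) = 0.00433 + 0.01856j   from Y*(Ω₁)=-0.25404 + 0.04949j, Y(Ω₂)=-0.00271 - 0.07358j
  term(m=+2) = 0.00068 - 0.00033j   from Y*(Ω₁)=-0.26842 + 0.10871j, Y(Ω₂)=-0.00260 + 0.00019j
  term(m=+3) = 0.00001 + 0.00001j   from Y*(Ω₁)=0.11424 - 0.07439j, Y(Ω₂)=0.00001 + 0.00006j
  term(m=+4) = 0.00000 - 0.00000j   from Y*(Ω₁)=0.30366 - 0.29422j, Y(Ω₂)=0.00000 - 0.00000j
  term(m=+5) = -0.00000 - 0.00000j   from Y*(Ω₁)=0.20054 - 0.28766j, Y(Ω₂)=-0.00000 - 0.00000j
  term(m=+6) = -0.00000 + 0.00000j   from Y*(Ω₁)=0.05791 - 0.13095j, Y(Ω₂)=-0.00000 + 0.00000j
Total Σ_m = 0.23884 - 0.00000j. Multiply by 0.966644: 0.23087 - 0.00000j. P_6(cos γ) = 0.230869

0.230869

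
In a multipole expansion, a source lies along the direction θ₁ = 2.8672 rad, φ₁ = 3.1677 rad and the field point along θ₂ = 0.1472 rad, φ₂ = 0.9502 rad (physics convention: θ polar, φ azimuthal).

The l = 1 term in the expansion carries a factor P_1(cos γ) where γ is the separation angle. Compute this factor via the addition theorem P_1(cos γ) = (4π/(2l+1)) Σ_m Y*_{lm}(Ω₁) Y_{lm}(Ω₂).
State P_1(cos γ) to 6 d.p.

Addition theorem: P_1(cos γ) = (4π/3) Σ_m Y*_{lm}(Ω₁) Y_{lm}(Ω₂), m = −1…1:
  m=-1: (-0.093584, -0.002444) × (0.029468, -0.041224) = (-0.002858, 0.003786)  (running Σ = (-0.002858, 0.003786))
  m=0: (-0.470324, -0.000000) × (0.483319, 0.000000) = (-0.227316, -0.000000)  (running Σ = (-0.230175, 0.003786))
  m=1: (0.093584, -0.002444) × (-0.029468, -0.041224) = (-0.002858, -0.003786)  (running Σ = (-0.233033, 0.000000))
Total Σ_m = (-0.233033, 0.000000). Multiply by 4.188790: (-0.976127, 0.000000). P_1(cos γ) = -0.976127

-0.976127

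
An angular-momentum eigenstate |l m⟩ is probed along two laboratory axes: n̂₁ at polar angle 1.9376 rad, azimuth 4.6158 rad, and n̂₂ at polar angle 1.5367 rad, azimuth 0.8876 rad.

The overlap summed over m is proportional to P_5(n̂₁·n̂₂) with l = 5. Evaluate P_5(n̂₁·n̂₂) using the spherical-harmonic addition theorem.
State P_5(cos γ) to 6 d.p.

Addition theorem: P_5(cos γ) = (4π/11) Σ_m Y*_{lm}(Ω₁) Y_{lm}(Ω₂), m = −5…5:
  m=-5: -0.152773-0.291351i × -0.125396+0.445473i = +0.148946-0.031522i  (running Σ = +0.148946-0.031522i)
  m=-4: -0.370217+0.150605i × -0.045804+0.019843i = +0.013969-0.014245i  (running Σ = +0.162915-0.045766i)
  m=-3: +0.012668+0.042489i × +0.303302+0.157437i = -0.002847+0.014882i  (running Σ = +0.160068-0.030885i)
  m=-2: -0.319218+0.062445i × +0.011673+0.056309i = -0.007242-0.017246i  (running Σ = +0.152826-0.048131i)
  m=-1: +0.013069+0.134882i × +0.198787-0.244221i = +0.035539+0.023621i  (running Σ = +0.188364-0.024510i)
  m=0: -0.295229-0.000000i × +0.059478+0.000000i = -0.017560-0.000000i  (running Σ = +0.170805-0.024510i)
  m=1: -0.013069+0.134882i × -0.198787-0.244221i = +0.035539-0.023621i  (running Σ = +0.206343-0.048131i)
  m=2: -0.319218-0.062445i × +0.011673-0.056309i = -0.007242+0.017246i  (running Σ = +0.199101-0.030885i)
  m=3: -0.012668+0.042489i × -0.303302+0.157437i = -0.002847-0.014882i  (running Σ = +0.196254-0.045766i)
  m=4: -0.370217-0.150605i × -0.045804-0.019843i = +0.013969+0.014245i  (running Σ = +0.210223-0.031522i)
  m=5: +0.152773-0.291351i × +0.125396+0.445473i = +0.148946+0.031522i  (running Σ = +0.359169+0.000000i)
Total Σ_m = +0.359169+0.000000i. Multiply by 1.142397: +0.410314+0.000000i. P_5(cos γ) = 0.410314

0.410314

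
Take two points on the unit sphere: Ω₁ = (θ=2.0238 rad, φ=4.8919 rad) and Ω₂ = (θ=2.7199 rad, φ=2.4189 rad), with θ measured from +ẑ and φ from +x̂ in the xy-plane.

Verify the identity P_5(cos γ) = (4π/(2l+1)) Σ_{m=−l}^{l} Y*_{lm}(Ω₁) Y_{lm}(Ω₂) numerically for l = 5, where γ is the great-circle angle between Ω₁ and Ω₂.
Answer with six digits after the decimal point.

0.195578

Addition theorem: P_5(cos γ) = (4π/11) Σ_m Y*_{lm}(Ω₁) Y_{lm}(Ω₂), m = −5…5:
  m=-5: Y*=0.21324 - 0.17007j  Y=0.00475 + 0.00242j  product 0.00142 - 0.00029j
  m=-4: Y*=-0.31618 - 0.27622j  Y=0.03641 - 0.00933j  product -0.01409 - 0.00711j
  m=-3: Y*=-0.09337 + 0.15629j  Y=0.08661 - 0.12734j  product 0.01182 + 0.02543j
  m=-2: Y*=-0.23880 - 0.08962j  Y=-0.04852 - 0.38486j  product -0.02290 + 0.09625j
  m=-1: Y*=-0.04685 + 0.25819j  Y=-0.38332 - 0.33803j  product 0.10523 - 0.08313j
  m=+0: Y*=-0.19977 + 0.00000j  Y=-0.04124 + 0.00000j  product 0.00824 + 0.00000j
  m=+1: Y*=0.04685 + 0.25819j  Y=0.38332 - 0.33803j  product 0.10523 + 0.08313j
  m=+2: Y*=-0.23880 + 0.08962j  Y=-0.04852 + 0.38486j  product -0.02290 - 0.09625j
  m=+3: Y*=0.09337 + 0.15629j  Y=-0.08661 - 0.12734j  product 0.01182 - 0.02543j
  m=+4: Y*=-0.31618 + 0.27622j  Y=0.03641 + 0.00933j  product -0.01409 + 0.00711j
  m=+5: Y*=-0.21324 - 0.17007j  Y=-0.00475 + 0.00242j  product 0.00142 + 0.00029j
Total Σ_m = 0.17120 - 0.00000j. Multiply by 1.142397: 0.19558 - 0.00000j. P_5(cos γ) = 0.195578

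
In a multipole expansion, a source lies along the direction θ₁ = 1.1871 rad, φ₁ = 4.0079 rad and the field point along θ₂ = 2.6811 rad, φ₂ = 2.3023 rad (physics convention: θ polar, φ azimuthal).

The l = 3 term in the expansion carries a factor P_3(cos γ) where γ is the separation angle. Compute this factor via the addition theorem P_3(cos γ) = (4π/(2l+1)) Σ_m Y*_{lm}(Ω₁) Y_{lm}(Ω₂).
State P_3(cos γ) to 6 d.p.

0.436966

Addition theorem: P_3(cos γ) = (4π/7) Σ_m Y*_{lm}(Ω₁) Y_{lm}(Ω₂), m = −3…3:
  m=-3: Y*=+0.284875-0.171798i  Y=+0.029721-0.021385i  product +0.004793-0.011198i
  m=-2: Y*=-0.053001+0.324669i  Y=+0.019451-0.179751i  product +0.057329+0.015842i
  m=-1: Y*=+0.058092+0.068344i  Y=-0.289013-0.321974i  product +0.005216-0.038456i
  m=+0: Y*=-0.321211-0.000000i  Y=-0.338513+0.000000i  product +0.108734+0.000000i
  m=+1: Y*=-0.058092+0.068344i  Y=+0.289013-0.321974i  product +0.005216+0.038456i
  m=+2: Y*=-0.053001-0.324669i  Y=+0.019451+0.179751i  product +0.057329-0.015842i
  m=+3: Y*=-0.284875-0.171798i  Y=-0.029721-0.021385i  product +0.004793+0.011198i
Accumulated sum +0.243408+0.000000i; after 4π/(2l+1) scaling, +0.436966+0.000000i ⇒ P_3 = 0.436966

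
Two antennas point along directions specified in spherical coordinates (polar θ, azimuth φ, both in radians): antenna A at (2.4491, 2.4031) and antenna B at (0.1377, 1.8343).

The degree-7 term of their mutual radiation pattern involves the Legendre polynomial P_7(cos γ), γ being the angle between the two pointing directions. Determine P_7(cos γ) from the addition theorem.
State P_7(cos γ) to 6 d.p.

-0.184718

Expand P_7 via completeness: Σ_{m} conj(Y_{7,m}) at Ω₁ times Y_{7,m} at Ω₂ —
  [-7]  conj(Y_{7,-7})(Ω₁) = -0.00954 - 0.01940j ; Y_{7,-7}(Ω₂) = 0.00000 - 0.00000j ; Δ = -0.00000 - 0.00000j
  [-6]  conj(Y_{7,-6})(Ω₁) = 0.02709 - 0.09370j ; Y_{7,-6}(Ω₂) = 0.00000 + 0.00001j ; Δ = 0.00000 + 0.00000j
  [-5]  conj(Y_{7,-5})(Ω₁) = 0.22225 - 0.13653j ; Y_{7,-5}(Ω₂) = -0.00020 - 0.00005j ; Δ = -0.00005 + 0.00002j
  [-4]  conj(Y_{7,-4})(Ω₁) = 0.43343 + 0.08229j ; Y_{7,-4}(Ω₂) = 0.00124 - 0.00219j ; Δ = 0.00072 - 0.00085j
  [-3]  conj(Y_{7,-3})(Ω₁) = 0.24367 + 0.32410j ; Y_{7,-3}(Ω₂) = 0.01544 + 0.01528j ; Δ = -0.00119 + 0.00873j
  [-2]  conj(Y_{7,-2})(Ω₁) = -0.00008 + 0.00090j ; Y_{7,-2}(Ω₂) = -0.11290 + 0.06570j ; Δ = -0.00005 - 0.00011j
  [-1]  conj(Y_{7,-1})(Ω₁) = 0.28809 - 0.26226j ; Y_{7,-1}(Ω₂) = -0.12820 - 0.47522j ; Δ = -0.16156 - 0.10328j
  [+0]  conj(Y_{7,0})(Ω₁) = 0.12640 + 0.00000j ; Y_{7,0}(Ω₂) = 0.82100 + 0.00000j ; Δ = 0.10378 + 0.00000j
  [+1]  conj(Y_{7,1})(Ω₁) = -0.28809 - 0.26226j ; Y_{7,1}(Ω₂) = 0.12820 - 0.47522j ; Δ = -0.16156 + 0.10328j
  [+2]  conj(Y_{7,2})(Ω₁) = -0.00008 - 0.00090j ; Y_{7,2}(Ω₂) = -0.11290 - 0.06570j ; Δ = -0.00005 + 0.00011j
  [+3]  conj(Y_{7,3})(Ω₁) = -0.24367 + 0.32410j ; Y_{7,3}(Ω₂) = -0.01544 + 0.01528j ; Δ = -0.00119 - 0.00873j
  [+4]  conj(Y_{7,4})(Ω₁) = 0.43343 - 0.08229j ; Y_{7,4}(Ω₂) = 0.00124 + 0.00219j ; Δ = 0.00072 + 0.00085j
  [+5]  conj(Y_{7,5})(Ω₁) = -0.22225 - 0.13653j ; Y_{7,5}(Ω₂) = 0.00020 - 0.00005j ; Δ = -0.00005 - 0.00002j
  [+6]  conj(Y_{7,6})(Ω₁) = 0.02709 + 0.09370j ; Y_{7,6}(Ω₂) = 0.00000 - 0.00001j ; Δ = 0.00000 - 0.00000j
  [+7]  conj(Y_{7,7})(Ω₁) = 0.00954 - 0.01940j ; Y_{7,7}(Ω₂) = -0.00000 - 0.00000j ; Δ = -0.00000 + 0.00000j
Σ over m = -0.22049 + 0.00000j; ×(4π/15) → -0.18472 + 0.00000j. Real part: -0.184718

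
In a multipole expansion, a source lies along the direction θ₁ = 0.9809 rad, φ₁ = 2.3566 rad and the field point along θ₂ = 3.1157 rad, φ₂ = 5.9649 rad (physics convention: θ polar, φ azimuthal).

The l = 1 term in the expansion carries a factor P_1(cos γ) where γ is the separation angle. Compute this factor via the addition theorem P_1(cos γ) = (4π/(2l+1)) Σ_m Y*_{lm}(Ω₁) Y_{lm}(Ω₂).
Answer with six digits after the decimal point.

Expand P_1 via completeness: Σ_{m} conj(Y_{1,m}) at Ω₁ times Y_{1,m} at Ω₂ —
  m=-1: -0.203096+0.202932i × +0.008495+0.002799i = -0.002293+0.001156i  (running Σ = -0.002293+0.001156i)
  m=0: +0.271797-0.000000i × -0.488439+0.000000i = -0.132756+0.000000i  (running Σ = -0.135050+0.001156i)
  m=1: +0.203096+0.202932i × -0.008495+0.002799i = -0.002293-0.001156i  (running Σ = -0.137343+0.000000i)
Total Σ_m = -0.137343+0.000000i. Multiply by 4.188790: -0.575302+0.000000i. P_1(cos γ) = -0.575302

-0.575302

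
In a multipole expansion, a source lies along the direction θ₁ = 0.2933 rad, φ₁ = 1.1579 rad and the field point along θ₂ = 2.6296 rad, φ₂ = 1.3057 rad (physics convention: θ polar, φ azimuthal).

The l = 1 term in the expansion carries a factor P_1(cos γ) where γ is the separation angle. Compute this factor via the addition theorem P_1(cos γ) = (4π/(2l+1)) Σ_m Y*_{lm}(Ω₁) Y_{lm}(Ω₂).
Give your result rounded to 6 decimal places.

Expand P_1 via completeness: Σ_{m} conj(Y_{1,m}) at Ω₁ times Y_{1,m} at Ω₂ —
  m=-1: Y*=0.04008 + 0.09149j  Y=0.04435 - 0.16335j  product 0.01672 - 0.00249j
  m=+0: Y*=0.46774 + 0.00000j  Y=-0.42595 + 0.00000j  product -0.19923 + 0.00000j
  m=+1: Y*=-0.04008 + 0.09149j  Y=-0.04435 - 0.16335j  product 0.01672 + 0.00249j
Total Σ_m = -0.16579 + 0.00000j. Multiply by 4.188790: -0.69444 + 0.00000j. P_1(cos γ) = -0.694444

-0.694444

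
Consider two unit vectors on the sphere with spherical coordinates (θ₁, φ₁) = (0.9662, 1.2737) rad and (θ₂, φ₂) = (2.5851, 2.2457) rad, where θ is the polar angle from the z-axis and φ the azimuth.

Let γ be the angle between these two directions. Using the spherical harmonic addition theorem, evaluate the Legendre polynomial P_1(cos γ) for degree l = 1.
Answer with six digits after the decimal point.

-0.237713

Summing Y*_{l m}(θ₁,φ₁)·Y_{l m}(θ₂,φ₂) over m ∈ [−1, 1]; prefactor 4π/(2·1+1) = 4.188790:
  m=-1: (0.083212, 0.271796) × (-0.114026, -0.142485) = (0.029239, -0.042848)  (running Σ = (0.029239, -0.042848))
  m=0: (0.277736, -0.000000) × (-0.414879, 0.000000) = (-0.115227, 0.000000)  (running Σ = (-0.085988, -0.042848))
  m=1: (-0.083212, 0.271796) × (0.114026, -0.142485) = (0.029239, 0.042848)  (running Σ = (-0.056750, 0.000000))
Σ over m = (-0.056750, 0.000000); ×(4π/3) → (-0.237713, 0.000000). Real part: -0.237713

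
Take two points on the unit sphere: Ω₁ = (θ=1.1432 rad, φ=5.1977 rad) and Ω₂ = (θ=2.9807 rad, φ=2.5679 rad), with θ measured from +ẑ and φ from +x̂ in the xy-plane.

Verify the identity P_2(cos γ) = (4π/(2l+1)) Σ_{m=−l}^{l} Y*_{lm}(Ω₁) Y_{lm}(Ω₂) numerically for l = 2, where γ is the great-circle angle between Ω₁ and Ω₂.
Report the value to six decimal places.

-0.068370

Term-by-term m-sum for l=2 (normalisation 4π/5 = 2.513274):
  m=-2: Y*=-0.180646-0.263951i  Y=+0.004073+0.009038i  product +0.001650-0.002708i
  m=-1: Y*=+0.135989-0.257858i  Y=+0.102605+0.066303i  product +0.031050-0.017441i
  m=+0: Y*=-0.152684-0.000000i  Y=+0.606501+0.000000i  product -0.092603-0.000000i
  m=+1: Y*=-0.135989-0.257858i  Y=-0.102605+0.066303i  product +0.031050+0.017441i
  m=+2: Y*=-0.180646+0.263951i  Y=+0.004073-0.009038i  product +0.001650+0.002708i
Total Σ_m = -0.027204-0.000000i. Multiply by 2.513274: -0.068370-0.000000i. P_2(cos γ) = -0.068370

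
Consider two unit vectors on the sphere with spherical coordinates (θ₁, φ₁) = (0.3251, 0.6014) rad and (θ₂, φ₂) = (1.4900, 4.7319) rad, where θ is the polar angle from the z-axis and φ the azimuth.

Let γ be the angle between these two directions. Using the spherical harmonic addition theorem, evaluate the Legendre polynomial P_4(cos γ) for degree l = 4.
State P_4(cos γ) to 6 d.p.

0.339034

Term-by-term m-sum for l=4 (normalisation 4π/9 = 1.396263):
  m=-4: -0.003414+0.003092i × +0.435457-0.034054i = -0.001381+0.001463i  (running Σ = -0.001381+0.001463i)
  m=-3: -0.008939+0.037601i × -0.005852-0.099864i = +0.003807+0.000673i  (running Σ = +0.002426+0.002135i)
  m=-2: +0.064896+0.168317i × +0.316949-0.012374i = +0.022652+0.052545i  (running Σ = +0.025078+0.054680i)
  m=-1: +0.387953+0.266211i × -0.002194-0.112416i = +0.029075-0.044196i  (running Σ = +0.054153+0.010484i)
  m=0: +0.453135-0.000000i × +0.296842+0.000000i = +0.134509+0.000000i  (running Σ = +0.188662+0.010484i)
  m=1: -0.387953+0.266211i × +0.002194-0.112416i = +0.029075+0.044196i  (running Σ = +0.217738+0.054680i)
  m=2: +0.064896-0.168317i × +0.316949+0.012374i = +0.022652-0.052545i  (running Σ = +0.240389+0.002135i)
  m=3: +0.008939+0.037601i × +0.005852-0.099864i = +0.003807-0.000673i  (running Σ = +0.244197+0.001463i)
  m=4: -0.003414-0.003092i × +0.435457+0.034054i = -0.001381-0.001463i  (running Σ = +0.242816+0.000000i)
Total Σ_m = +0.242816+0.000000i. Multiply by 1.396263: +0.339034+0.000000i. P_4(cos γ) = 0.339034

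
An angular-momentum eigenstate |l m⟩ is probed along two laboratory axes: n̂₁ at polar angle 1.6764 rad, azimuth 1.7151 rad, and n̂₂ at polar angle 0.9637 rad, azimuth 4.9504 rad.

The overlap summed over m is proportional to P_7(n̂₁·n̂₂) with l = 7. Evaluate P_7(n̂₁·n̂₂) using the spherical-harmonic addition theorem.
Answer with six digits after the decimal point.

Term-by-term m-sum for l=7 (normalisation 4π/15 = 0.837758):
  [-7]  conj(Y_{7,-7})(Ω₁) = 0.40724 - 0.25570j ; Y_{7,-7}(Ω₂) = -0.12548 + 0.01199j ; Δ = -0.04803 + 0.03697j
  [-6]  conj(Y_{7,-6})(Ω₁) = 0.12359 + 0.14525j ; Y_{7,-6}(Ω₂) = -0.04660 + 0.32427j ; Δ = -0.05286 + 0.03331j
  [-5]  conj(Y_{7,-5})(Ω₁) = 0.20165 - 0.22921j ; Y_{7,-5}(Ω₂) = 0.41131 + 0.16463j ; Δ = 0.12067 - 0.06108j
  [-4]  conj(Y_{7,-4})(Ω₁) = 0.18101 + 0.11787j ; Y_{7,-4}(Ω₂) = 0.13600 - 0.19101j ; Δ = 0.04713 - 0.01854j
  [-3]  conj(Y_{7,-3})(Ω₁) = 0.10426 - 0.22560j ; Y_{7,-3}(Ω₂) = 0.13380 + 0.15440j ; Δ = 0.04878 - 0.01409j
  [-2]  conj(Y_{7,-2})(Ω₁) = 0.21568 + 0.06404j ; Y_{7,-2}(Ω₂) = 0.30254 - 0.15598j ; Δ = 0.07524 - 0.01427j
  [-1]  conj(Y_{7,-1})(Ω₁) = 0.03252 - 0.22381j ; Y_{7,-1}(Ω₂) = 0.01601 + 0.06599j ; Δ = 0.01529 - 0.00144j
  [+0]  conj(Y_{7,0})(Ω₁) = 0.22734 + 0.00000j ; Y_{7,0}(Ω₂) = 0.34685 + 0.00000j ; Δ = 0.07885 + 0.00000j
  [+1]  conj(Y_{7,1})(Ω₁) = -0.03252 - 0.22381j ; Y_{7,1}(Ω₂) = -0.01601 + 0.06599j ; Δ = 0.01529 + 0.00144j
  [+2]  conj(Y_{7,2})(Ω₁) = 0.21568 - 0.06404j ; Y_{7,2}(Ω₂) = 0.30254 + 0.15598j ; Δ = 0.07524 + 0.01427j
  [+3]  conj(Y_{7,3})(Ω₁) = -0.10426 - 0.22560j ; Y_{7,3}(Ω₂) = -0.13380 + 0.15440j ; Δ = 0.04878 + 0.01409j
  [+4]  conj(Y_{7,4})(Ω₁) = 0.18101 - 0.11787j ; Y_{7,4}(Ω₂) = 0.13600 + 0.19101j ; Δ = 0.04713 + 0.01854j
  [+5]  conj(Y_{7,5})(Ω₁) = -0.20165 - 0.22921j ; Y_{7,5}(Ω₂) = -0.41131 + 0.16463j ; Δ = 0.12067 + 0.06108j
  [+6]  conj(Y_{7,6})(Ω₁) = 0.12359 - 0.14525j ; Y_{7,6}(Ω₂) = -0.04660 - 0.32427j ; Δ = -0.05286 - 0.03331j
  [+7]  conj(Y_{7,7})(Ω₁) = -0.40724 - 0.25570j ; Y_{7,7}(Ω₂) = 0.12548 + 0.01199j ; Δ = -0.04803 - 0.03697j
Accumulated sum 0.49130 - 0.00000j; after 4π/(2l+1) scaling, 0.41159 - 0.00000j ⇒ P_7 = 0.411588

0.411588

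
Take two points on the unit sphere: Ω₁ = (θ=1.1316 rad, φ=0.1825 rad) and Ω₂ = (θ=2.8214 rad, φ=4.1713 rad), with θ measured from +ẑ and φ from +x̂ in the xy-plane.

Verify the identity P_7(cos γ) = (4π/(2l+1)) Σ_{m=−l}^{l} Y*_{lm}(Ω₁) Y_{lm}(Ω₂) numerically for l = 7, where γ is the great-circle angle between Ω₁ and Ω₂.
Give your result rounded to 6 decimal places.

Term-by-term m-sum for l=7 (normalisation 4π/15 = 0.837758):
  term(m=-7) = -0.00004 - 0.00001j   from Y*(Ω₁)=0.07193 + 0.23818j, Y(Ω₂)=-0.00009 + 0.00012j
  term(m=-6) = -0.00027 - 0.00070j   from Y*(Ω₁)=0.20033 + 0.38878j, Y(Ω₂)=-0.00172 - 0.00018j
  term(m=-5) = 0.00168 - 0.00325j   from Y*(Ω₁)=0.18413 + 0.23808j, Y(Ω₂)=-0.00513 - 0.01101j
  term(m=-4) = -0.00785 + 0.00198j   from Y*(Ω₁)=-0.10136 - 0.09071j, Y(Ω₂)=0.03331 - 0.04937j
  term(m=-3) = -0.05928 - 0.04056j   from Y*(Ω₁)=-0.29825 - 0.18184j, Y(Ω₂)=0.20535 + 0.01078j
  term(m=-2) = -0.00068 - 0.00544j   from Y*(Ω₁)=-0.01089 - 0.00416j, Y(Ω₂)=0.22077 + 0.41528j
  term(m=-1) = -0.12664 + 0.14335j   from Y*(Ω₁)=0.32761 + 0.06046j, Y(Ω₂)=-0.29573 + 0.49214j
  term(m=+0) = -0.00005 + 0.00000j   from Y*(Ω₁)=0.05327 + 0.00000j, Y(Ω₂)=-0.00091 + 0.00000j
  term(m=+1) = -0.12664 - 0.14335j   from Y*(Ω₁)=-0.32761 + 0.06046j, Y(Ω₂)=0.29573 + 0.49214j
  term(m=+2) = -0.00068 + 0.00544j   from Y*(Ω₁)=-0.01089 + 0.00416j, Y(Ω₂)=0.22077 - 0.41528j
  term(m=+3) = -0.05928 + 0.04056j   from Y*(Ω₁)=0.29825 - 0.18184j, Y(Ω₂)=-0.20535 + 0.01078j
  term(m=+4) = -0.00785 - 0.00198j   from Y*(Ω₁)=-0.10136 + 0.09071j, Y(Ω₂)=0.03331 + 0.04937j
  term(m=+5) = 0.00168 + 0.00325j   from Y*(Ω₁)=-0.18413 + 0.23808j, Y(Ω₂)=0.00513 - 0.01101j
  term(m=+6) = -0.00027 + 0.00070j   from Y*(Ω₁)=0.20033 - 0.38878j, Y(Ω₂)=-0.00172 + 0.00018j
  term(m=+7) = -0.00004 + 0.00001j   from Y*(Ω₁)=-0.07193 + 0.23818j, Y(Ω₂)=0.00009 + 0.00012j
Total Σ_m = -0.38623 - 0.00000j. Multiply by 0.837758: -0.32356 - 0.00000j. P_7(cos γ) = -0.323564

-0.323564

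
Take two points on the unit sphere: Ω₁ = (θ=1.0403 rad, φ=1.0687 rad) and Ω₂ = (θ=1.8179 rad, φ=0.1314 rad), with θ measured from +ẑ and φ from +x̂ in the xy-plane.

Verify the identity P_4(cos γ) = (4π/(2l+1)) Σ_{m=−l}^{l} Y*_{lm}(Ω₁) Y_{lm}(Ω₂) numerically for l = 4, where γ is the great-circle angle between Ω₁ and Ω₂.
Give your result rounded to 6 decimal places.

Expand P_4 via completeness: Σ_{m} conj(Y_{4,m}) at Ω₁ times Y_{4,m} at Ω₂ —
  [-4]  conj(Y_{4,-4})(Ω₁) = (-0.103803, -0.221879) ; Y_{4,-4}(Ω₂) = (0.338367, -0.196260) ; Δ = (-0.078670, -0.054704)
  [-3]  conj(Y_{4,-3})(Ω₁) = (-0.405570, -0.026199) ; Y_{4,-3}(Ω₂) = (-0.257690, 0.107192) ; Δ = (0.107319, -0.036723)
  [-2]  conj(Y_{4,-2})(Ω₁) = (-0.105804, 0.166310) ; Y_{4,-2}(Ω₂) = (-0.176519, 0.047488) ; Δ = (0.010779, -0.034381)
  [-1]  conj(Y_{4,-1})(Ω₁) = (-0.120034, -0.218630) ; Y_{4,-1}(Ω₂) = (0.287117, -0.037946) ; Δ = (-0.042760, -0.058218)
  [+0]  conj(Y_{4,0})(Ω₁) = (-0.252426, -0.000000) ; Y_{4,0}(Ω₂) = (0.140743, 0.000000) ; Δ = (-0.035527, -0.000000)
  [+1]  conj(Y_{4,1})(Ω₁) = (0.120034, -0.218630) ; Y_{4,1}(Ω₂) = (-0.287117, -0.037946) ; Δ = (-0.042760, 0.058218)
  [+2]  conj(Y_{4,2})(Ω₁) = (-0.105804, -0.166310) ; Y_{4,2}(Ω₂) = (-0.176519, -0.047488) ; Δ = (0.010779, 0.034381)
  [+3]  conj(Y_{4,3})(Ω₁) = (0.405570, -0.026199) ; Y_{4,3}(Ω₂) = (0.257690, 0.107192) ; Δ = (0.107319, 0.036723)
  [+4]  conj(Y_{4,4})(Ω₁) = (-0.103803, 0.221879) ; Y_{4,4}(Ω₂) = (0.338367, 0.196260) ; Δ = (-0.078670, 0.054704)
Total Σ_m = (-0.042189, -0.000000). Multiply by 1.396263: (-0.058908, -0.000000). P_4(cos γ) = -0.058908

-0.058908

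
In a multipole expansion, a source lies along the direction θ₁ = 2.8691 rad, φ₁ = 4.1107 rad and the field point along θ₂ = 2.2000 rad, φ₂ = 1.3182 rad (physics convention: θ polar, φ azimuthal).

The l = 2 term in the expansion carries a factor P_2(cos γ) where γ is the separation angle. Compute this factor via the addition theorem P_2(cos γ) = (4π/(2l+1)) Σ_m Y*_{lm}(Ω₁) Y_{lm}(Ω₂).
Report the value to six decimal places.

-0.303088

Summing Y*_{l m}(θ₁,φ₁)·Y_{l m}(θ₂,φ₂) over m ∈ [−2, 2]; prefactor 4π/(2·2+1) = 2.513274:
  [-2]  conj(Y_{2,-2})(Ω₁) = -0.010050+0.026111i ; Y_{2,-2}(Ω₂) = -0.220953-0.122201i ; Δ = +0.005411-0.004541i
  [-1]  conj(Y_{2,-1})(Ω₁) = +0.113347+0.165080i ; Y_{2,-1}(Ω₂) = -0.091865+0.355915i ; Δ = -0.069167+0.025177i
  [+0]  conj(Y_{2,0})(Ω₁) = +0.562249-0.000000i ; Y_{2,0}(Ω₂) = +0.012300+0.000000i ; Δ = +0.006916+0.000000i
  [+1]  conj(Y_{2,1})(Ω₁) = -0.113347+0.165080i ; Y_{2,1}(Ω₂) = +0.091865+0.355915i ; Δ = -0.069167-0.025177i
  [+2]  conj(Y_{2,2})(Ω₁) = -0.010050-0.026111i ; Y_{2,2}(Ω₂) = -0.220953+0.122201i ; Δ = +0.005411+0.004541i
Total Σ_m = -0.120595-0.000000i. Multiply by 2.513274: -0.303088-0.000000i. P_2(cos γ) = -0.303088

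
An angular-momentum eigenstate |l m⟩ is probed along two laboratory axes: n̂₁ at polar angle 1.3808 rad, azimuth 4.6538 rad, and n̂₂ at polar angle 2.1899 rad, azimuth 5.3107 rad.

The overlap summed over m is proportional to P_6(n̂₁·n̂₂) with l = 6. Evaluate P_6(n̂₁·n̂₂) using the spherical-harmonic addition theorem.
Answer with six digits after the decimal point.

0.304287

Summing Y*_{l m}(θ₁,φ₁)·Y_{l m}(θ₂,φ₂) over m ∈ [−6, 6]; prefactor 4π/(2·6+1) = 0.966644:
  term(m=-6) = (-0.042549, 0.043793)   from Y*(Ω₁)=(-0.406723, 0.149173), Y(Ω₂)=(0.127018, -0.061086)
  term(m=-5) = (0.099384, -0.014300)   from Y*(Ω₁)=(-0.083343, -0.276314), Y(Ω₂)=(-0.052003, 0.343993)
  term(m=-4) = (0.074515, 0.042072)   from Y*(Ω₁)=(-0.196105, 0.046819), Y(Ω₂)=(-0.311028, -0.288794)
  term(m=-3) = (-0.017008, -0.040238)   from Y*(Ω₁)=(-0.053121, -0.299103), Y(Ω₂)=(0.140205, -0.031962)
  term(m=-2) = (-0.009100, 0.034626)   from Y*(Ω₁)=(-0.124765, 0.014687), Y(Ω₂)=(0.104162, -0.265264)
  term(m=-1) = (0.063649, -0.049083)   from Y*(Ω₁)=(-0.017770, -0.302954), Y(Ω₂)=(0.149178, 0.218845)
  term(m=+0) = (-0.022996, -0.000000)   from Y*(Ω₁)=(-0.104588, -0.000000), Y(Ω₂)=(0.219873, 0.000000)
  term(m=+1) = (0.063649, 0.049083)   from Y*(Ω₁)=(0.017770, -0.302954), Y(Ω₂)=(-0.149178, 0.218845)
  term(m=+2) = (-0.009100, -0.034626)   from Y*(Ω₁)=(-0.124765, -0.014687), Y(Ω₂)=(0.104162, 0.265264)
  term(m=+3) = (-0.017008, 0.040238)   from Y*(Ω₁)=(0.053121, -0.299103), Y(Ω₂)=(-0.140205, -0.031962)
  term(m=+4) = (0.074515, -0.042072)   from Y*(Ω₁)=(-0.196105, -0.046819), Y(Ω₂)=(-0.311028, 0.288794)
  term(m=+5) = (0.099384, 0.014300)   from Y*(Ω₁)=(0.083343, -0.276314), Y(Ω₂)=(0.052003, 0.343993)
  term(m=+6) = (-0.042549, -0.043793)   from Y*(Ω₁)=(-0.406723, -0.149173), Y(Ω₂)=(0.127018, 0.061086)
Total Σ_m = (0.314787, 0.000000). Multiply by 0.966644: (0.304287, 0.000000). P_6(cos γ) = 0.304287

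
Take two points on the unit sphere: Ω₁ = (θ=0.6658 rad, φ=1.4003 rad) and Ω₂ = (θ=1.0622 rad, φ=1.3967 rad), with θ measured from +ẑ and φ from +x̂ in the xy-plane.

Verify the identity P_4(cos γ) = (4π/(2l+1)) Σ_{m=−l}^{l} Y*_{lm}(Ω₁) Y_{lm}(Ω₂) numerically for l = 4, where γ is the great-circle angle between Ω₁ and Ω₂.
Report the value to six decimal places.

Expand P_4 via completeness: Σ_{m} conj(Y_{4,m}) at Ω₁ times Y_{4,m} at Ω₂ —
  m=-4: Y*=+0.050011-0.040606i  Y=+0.197581+0.165203i  product +0.016590+0.000239i
  m=-3: Y*=-0.113550-0.202292i  Y=-0.202601+0.351980i  product +0.094208+0.001017i
  m=-2: Y*=-0.400456+0.142103i  Y=-0.158290-0.057456i  product +0.071553+0.000515i
  m=-1: Y*=+0.051829+0.301039i  Y=-0.046709+0.265578i  product -0.082370-0.000297i
  m=+0: Y*=-0.229189-0.000000i  Y=-0.226986+0.000000i  product +0.052023+0.000000i
  m=+1: Y*=-0.051829+0.301039i  Y=+0.046709+0.265578i  product -0.082370+0.000297i
  m=+2: Y*=-0.400456-0.142103i  Y=-0.158290+0.057456i  product +0.071553-0.000515i
  m=+3: Y*=+0.113550-0.202292i  Y=+0.202601+0.351980i  product +0.094208-0.001017i
  m=+4: Y*=+0.050011+0.040606i  Y=+0.197581-0.165203i  product +0.016590-0.000239i
Total Σ_m = +0.251983+0.000000i. Multiply by 1.396263: +0.351835+0.000000i. P_4(cos γ) = 0.351835

0.351835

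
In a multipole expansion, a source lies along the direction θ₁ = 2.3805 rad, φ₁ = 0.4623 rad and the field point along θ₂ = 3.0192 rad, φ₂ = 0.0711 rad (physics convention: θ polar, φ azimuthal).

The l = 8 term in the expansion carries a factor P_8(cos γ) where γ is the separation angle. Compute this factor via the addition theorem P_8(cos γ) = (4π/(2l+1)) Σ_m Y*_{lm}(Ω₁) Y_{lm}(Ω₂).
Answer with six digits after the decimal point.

Expand P_8 via completeness: Σ_{m} conj(Y_{8,m}) at Ω₁ times Y_{8,m} at Ω₂ —
  term(m=-8) = (-0.000000, 0.000000)   from Y*(Ω₁)=(-0.022408, -0.013949), Y(Ω₂)=(0.000000, -0.000000)
  term(m=-7) = (-0.000000, 0.000000)   from Y*(Ω₁)=(0.110345, 0.010460), Y(Ω₂)=(-0.000001, 0.000000)
  term(m=-6) = (-0.000003, 0.000003)   from Y*(Ω₁)=(-0.259551, 0.100012), Y(Ω₂)=(0.000016, -0.000007)
  term(m=-5) = (-0.000043, 0.000107)   from Y*(Ω₁)=(0.301658, -0.329904), Y(Ω₂)=(-0.000242, 0.000090)
  term(m=-4) = (0.000007, 0.001159)   from Y*(Ω₁)=(-0.110156, 0.385393), Y(Ω₂)=(0.002775, -0.000811)
  term(m=-3) = (0.000171, 0.000409)   from Y*(Ω₁)=(-0.003372, -0.018130), Y(Ω₂)=(-0.023488, 0.005087)
  term(m=-2) = (-0.036928, -0.036707)   from Y*(Ω₁)=(-0.221518, -0.293704), Y(Ω₂)=(0.140108, -0.020059)
  term(m=-1) = (-0.098637, -0.040684)   from Y*(Ω₁)=(0.181287, 0.090338), Y(Ω₂)=(-0.525443, 0.037422)
  term(m=+0) = (0.271916, 0.000000)   from Y*(Ω₁)=(0.312610, -0.000000), Y(Ω₂)=(0.869827, 0.000000)
  term(m=+1) = (-0.098637, 0.040684)   from Y*(Ω₁)=(-0.181287, 0.090338), Y(Ω₂)=(0.525443, 0.037422)
  term(m=+2) = (-0.036928, 0.036707)   from Y*(Ω₁)=(-0.221518, 0.293704), Y(Ω₂)=(0.140108, 0.020059)
  term(m=+3) = (0.000171, -0.000409)   from Y*(Ω₁)=(0.003372, -0.018130), Y(Ω₂)=(0.023488, 0.005087)
  term(m=+4) = (0.000007, -0.001159)   from Y*(Ω₁)=(-0.110156, -0.385393), Y(Ω₂)=(0.002775, 0.000811)
  term(m=+5) = (-0.000043, -0.000107)   from Y*(Ω₁)=(-0.301658, -0.329904), Y(Ω₂)=(0.000242, 0.000090)
  term(m=+6) = (-0.000003, -0.000003)   from Y*(Ω₁)=(-0.259551, -0.100012), Y(Ω₂)=(0.000016, 0.000007)
  term(m=+7) = (-0.000000, -0.000000)   from Y*(Ω₁)=(-0.110345, 0.010460), Y(Ω₂)=(0.000001, 0.000000)
  term(m=+8) = (-0.000000, -0.000000)   from Y*(Ω₁)=(-0.022408, 0.013949), Y(Ω₂)=(0.000000, 0.000000)
Total Σ_m = (0.001051, 0.000000). Multiply by 0.739198: (0.000777, 0.000000). P_8(cos γ) = 0.000777

0.000777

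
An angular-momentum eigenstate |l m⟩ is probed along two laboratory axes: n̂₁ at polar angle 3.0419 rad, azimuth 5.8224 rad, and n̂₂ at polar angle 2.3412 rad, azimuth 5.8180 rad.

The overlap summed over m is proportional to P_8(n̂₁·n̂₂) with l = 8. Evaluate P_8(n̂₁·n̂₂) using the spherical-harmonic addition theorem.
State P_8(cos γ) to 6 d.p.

Term-by-term m-sum for l=8 (normalisation 4π/17 = 0.739198):
  m=-8: Y*=-0.000000+0.000000i  Y=-0.030328-0.019865i  product +0.000000+0.000000i
  m=-7: Y*=+0.000000-0.000000i  Y=+0.139811+0.016108i  product +0.000000+0.000000i
  m=-6: Y*=-0.000005-0.000002i  Y=-0.303008+0.110772i  product +0.000002+0.000000i
  m=-5: Y*=+0.000063+0.000070i  Y=+0.315812-0.335533i  product +0.000043+0.000001i
  m=-4: Y*=-0.000348-0.001246i  Y=-0.094394+0.316383i  product +0.000427+0.000008i
  m=-3: Y*=-0.002486+0.013037i  Y=+0.017094+0.096547i  product -0.001301-0.000017i
  m=-2: Y*=+0.058499-0.077076i  Y=-0.230095-0.308768i  product -0.037259-0.000328i
  m=-1: Y*=-0.402717+0.199919i  Y=+0.074587+0.037437i  product -0.037522-0.000165i
  m=+0: Y*=+0.964074-0.000000i  Y=+0.360598+0.000000i  product +0.347643+0.000000i
  m=+1: Y*=+0.402717+0.199919i  Y=-0.074587+0.037437i  product -0.037522+0.000165i
  m=+2: Y*=+0.058499+0.077076i  Y=-0.230095+0.308768i  product -0.037259+0.000328i
  m=+3: Y*=+0.002486+0.013037i  Y=-0.017094+0.096547i  product -0.001301+0.000017i
  m=+4: Y*=-0.000348+0.001246i  Y=-0.094394-0.316383i  product +0.000427-0.000008i
  m=+5: Y*=-0.000063+0.000070i  Y=-0.315812-0.335533i  product +0.000043-0.000001i
  m=+6: Y*=-0.000005+0.000002i  Y=-0.303008-0.110772i  product +0.000002-0.000000i
  m=+7: Y*=-0.000000-0.000000i  Y=-0.139811+0.016108i  product +0.000000-0.000000i
  m=+8: Y*=-0.000000-0.000000i  Y=-0.030328+0.019865i  product +0.000000-0.000000i
Σ over m = +0.196424+0.000000i; ×(4π/17) → +0.145196+0.000000i. Real part: 0.145196

0.145196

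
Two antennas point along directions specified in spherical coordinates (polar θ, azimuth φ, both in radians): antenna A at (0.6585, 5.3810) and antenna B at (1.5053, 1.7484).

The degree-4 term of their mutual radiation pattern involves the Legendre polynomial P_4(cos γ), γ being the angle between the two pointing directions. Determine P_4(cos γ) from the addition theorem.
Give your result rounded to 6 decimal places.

Summing Y*_{l m}(θ₁,φ₁)·Y_{l m}(θ₂,φ₂) over m ∈ [−4, 4]; prefactor 4π/(2·4+1) = 1.396263:
  m=-4: -0.05540 + 0.02794j × 0.33261 - 0.28613j = -0.01043 + 0.02515j  (running Σ = -0.01043 + 0.02515j)
  m=-3: -0.20571 - 0.09560j × 0.04135 + 0.07011j = -0.00180 - 0.01838j  (running Σ = -0.01223 + 0.00677j)
  m=-2: -0.09796 - 0.41175j × 0.30293 - 0.11237j = -0.07594 - 0.11372j  (running Σ = -0.08818 - 0.10695j)
  m=-1: 0.19570 - 0.24772j × 0.01621 + 0.09032j = 0.02555 + 0.01366j  (running Σ = -0.06263 - 0.09329j)
  m=0: -0.21905 + 0.00000j × 0.30383 + 0.00000j = -0.06655 + 0.00000j  (running Σ = -0.12919 - 0.09329j)
  m=1: -0.19570 - 0.24772j × -0.01621 + 0.09032j = 0.02555 - 0.01366j  (running Σ = -0.10364 - 0.10695j)
  m=2: -0.09796 + 0.41175j × 0.30293 + 0.11237j = -0.07594 + 0.11372j  (running Σ = -0.17958 + 0.00677j)
  m=3: 0.20571 - 0.09560j × -0.04135 + 0.07011j = -0.00180 + 0.01838j  (running Σ = -0.18139 + 0.02515j)
  m=4: -0.05540 - 0.02794j × 0.33261 + 0.28613j = -0.01043 - 0.02515j  (running Σ = -0.19182 - 0.00000j)
Accumulated sum -0.19182 - 0.00000j; after 4π/(2l+1) scaling, -0.26783 - 0.00000j ⇒ P_4 = -0.267828

-0.267828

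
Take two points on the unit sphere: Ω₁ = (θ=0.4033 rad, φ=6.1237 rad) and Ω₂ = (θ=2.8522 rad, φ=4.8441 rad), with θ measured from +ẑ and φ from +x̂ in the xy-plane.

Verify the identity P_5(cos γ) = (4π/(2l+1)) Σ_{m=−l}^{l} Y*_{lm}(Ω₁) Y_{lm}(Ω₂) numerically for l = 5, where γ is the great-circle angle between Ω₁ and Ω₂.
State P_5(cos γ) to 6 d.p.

Term-by-term m-sum for l=5 (normalisation 4π/11 = 1.142397):
  term(m=-5) = 0.00000 + 0.00000j   from Y*(Ω₁)=0.00302 - 0.00309j, Y(Ω₂)=0.00054 + 0.00069j
  term(m=-4) = -0.00012 + 0.00027j   from Y*(Ω₁)=0.02573 - 0.01907j, Y(Ω₂)=-0.00806 + 0.00469j
  term(m=-3) = -0.00619 - 0.00519j   from Y*(Ω₁)=0.12277 - 0.06368j, Y(Ω₂)=-0.02249 - 0.05392j
  term(m=-2) = 0.07162 - 0.04717j   from Y*(Ω₁)=0.35062 - 0.11579j, Y(Ω₂)=0.22423 - 0.06047j
  term(m=-1) = 0.08089 + 0.26988j   from Y*(Ω₁)=0.51943 - 0.08355j, Y(Ω₂)=0.07033 + 0.53087j
  term(m=+0) = -0.04043 + 0.00000j   from Y*(Ω₁)=0.09351 + 0.00000j, Y(Ω₂)=-0.43236 + 0.00000j
  term(m=+1) = 0.08089 - 0.26988j   from Y*(Ω₁)=-0.51943 - 0.08355j, Y(Ω₂)=-0.07033 + 0.53087j
  term(m=+2) = 0.07162 + 0.04717j   from Y*(Ω₁)=0.35062 + 0.11579j, Y(Ω₂)=0.22423 + 0.06047j
  term(m=+3) = -0.00619 + 0.00519j   from Y*(Ω₁)=-0.12277 - 0.06368j, Y(Ω₂)=0.02249 - 0.05392j
  term(m=+4) = -0.00012 - 0.00027j   from Y*(Ω₁)=0.02573 + 0.01907j, Y(Ω₂)=-0.00806 - 0.00469j
  term(m=+5) = 0.00000 - 0.00000j   from Y*(Ω₁)=-0.00302 - 0.00309j, Y(Ω₂)=-0.00054 + 0.00069j
Σ over m = 0.25196 + 0.00000j; ×(4π/11) → 0.28783 + 0.00000j. Real part: 0.287833

0.287833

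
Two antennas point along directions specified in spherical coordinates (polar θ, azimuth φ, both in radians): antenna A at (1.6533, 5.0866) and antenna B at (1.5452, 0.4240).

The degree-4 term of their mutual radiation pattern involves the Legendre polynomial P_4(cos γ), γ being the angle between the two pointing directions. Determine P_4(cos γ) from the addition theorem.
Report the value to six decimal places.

Addition theorem: P_4(cos γ) = (4π/9) Σ_m Y*_{lm}(Ω₁) Y_{lm}(Ω₂), m = −4…4:
  term(m=-4) = (0.189118, -0.038170)   from Y*(Ω₁)=(0.032254, 0.435349), Y(Ω₂)=(-0.055190, -0.438494)
  term(m=-3) = (-0.000486, -0.003231)   from Y*(Ω₁)=(0.092018, -0.044242), Y(Ω₂)=(0.009421, -0.030585)
  term(m=-2) = (-0.104786, 0.010469)   from Y*(Ω₁)=(0.231888, 0.215343), Y(Ω₂)=(-0.220123, 0.249565)
  term(m=-1) = (0.000207, 0.004154)   from Y*(Ω₁)=(0.041933, -0.106778), Y(Ω₂)=(-0.033046, 0.014916)
  term(m=+0) = (0.093315, 0.000000)   from Y*(Ω₁)=(0.295974, -0.000000), Y(Ω₂)=(0.315279, 0.000000)
  term(m=+1) = (0.000207, -0.004154)   from Y*(Ω₁)=(-0.041933, -0.106778), Y(Ω₂)=(0.033046, 0.014916)
  term(m=+2) = (-0.104786, -0.010469)   from Y*(Ω₁)=(0.231888, -0.215343), Y(Ω₂)=(-0.220123, -0.249565)
  term(m=+3) = (-0.000486, 0.003231)   from Y*(Ω₁)=(-0.092018, -0.044242), Y(Ω₂)=(-0.009421, -0.030585)
  term(m=+4) = (0.189118, 0.038170)   from Y*(Ω₁)=(0.032254, -0.435349), Y(Ω₂)=(-0.055190, 0.438494)
Accumulated sum (0.261420, 0.000000); after 4π/(2l+1) scaling, (0.365011, 0.000000) ⇒ P_4 = 0.365011

0.365011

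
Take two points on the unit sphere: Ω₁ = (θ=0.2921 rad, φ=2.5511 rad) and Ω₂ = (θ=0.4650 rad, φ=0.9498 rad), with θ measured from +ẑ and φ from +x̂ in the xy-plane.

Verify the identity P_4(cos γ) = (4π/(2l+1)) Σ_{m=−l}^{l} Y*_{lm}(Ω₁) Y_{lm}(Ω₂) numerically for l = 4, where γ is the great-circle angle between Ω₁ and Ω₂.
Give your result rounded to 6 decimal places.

Summing Y*_{l m}(θ₁,φ₁)·Y_{l m}(θ₂,φ₂) over m ∈ [−4, 4]; prefactor 4π/(2·4+1) = 1.396263:
  m=-4: Y*=(-0.002164, -0.002139)  Y=(-0.014162, 0.010937)  product (0.000054, 0.000007)
  m=-3: Y*=(0.005706, 0.028048)  Y=(-0.096604, -0.029059)  product (0.000264, -0.002875)
  m=-2: Y*=(0.057130, -0.139058)  Y=(-0.099753, -0.292369)  product (-0.046355, -0.002832)
  m=-1: Y*=(-0.370575, 0.248385)  Y=(0.286018, -0.399793)  product (-0.006688, 0.219196)
  m=+0: Y*=(0.520861, -0.000000)  Y=(0.145125, 0.000000)  product (0.075590, 0.000000)
  m=+1: Y*=(0.370575, 0.248385)  Y=(-0.286018, -0.399793)  product (-0.006688, -0.219196)
  m=+2: Y*=(0.057130, 0.139058)  Y=(-0.099753, 0.292369)  product (-0.046355, 0.002832)
  m=+3: Y*=(-0.005706, 0.028048)  Y=(0.096604, -0.029059)  product (0.000264, 0.002875)
  m=+4: Y*=(-0.002164, 0.002139)  Y=(-0.014162, -0.010937)  product (0.000054, -0.000007)
Accumulated sum (-0.029861, -0.000000); after 4π/(2l+1) scaling, (-0.041694, -0.000000) ⇒ P_4 = -0.041694

-0.041694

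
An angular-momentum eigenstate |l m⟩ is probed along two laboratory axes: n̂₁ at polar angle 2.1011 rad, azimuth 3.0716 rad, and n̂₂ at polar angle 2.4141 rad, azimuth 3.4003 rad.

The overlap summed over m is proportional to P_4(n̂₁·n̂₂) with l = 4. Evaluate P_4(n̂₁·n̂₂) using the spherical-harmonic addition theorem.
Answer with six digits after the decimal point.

Expand P_4 via completeness: Σ_{m} conj(Y_{4,m}) at Ω₁ times Y_{4,m} at Ω₂ —
  term(m=-4) = +0.005370-0.020518i   from Y*(Ω₁)=+0.235528-0.067720i, Y(Ω₂)=+0.044195-0.074407i
  term(m=-3) = +0.061667-0.093167i   from Y*(Ω₁)=+0.397493-0.084713i, Y(Ω₂)=+0.196182-0.192576i
  term(m=-2) = +0.066957-0.051687i   from Y*(Ω₁)=+0.194939-0.027468i, Y(Ω₂)=+0.373422-0.212527i
  term(m=-1) = -0.050202+0.017123i   from Y*(Ω₁)=-0.248992+0.017456i, Y(Ω₂)=+0.205433-0.054365i
  term(m=+0) = +0.075886+0.000000i   from Y*(Ω₁)=-0.252211-0.000000i, Y(Ω₂)=-0.300884+0.000000i
  term(m=+1) = -0.050202-0.017123i   from Y*(Ω₁)=+0.248992+0.017456i, Y(Ω₂)=-0.205433-0.054365i
  term(m=+2) = +0.066957+0.051687i   from Y*(Ω₁)=+0.194939+0.027468i, Y(Ω₂)=+0.373422+0.212527i
  term(m=+3) = +0.061667+0.093167i   from Y*(Ω₁)=-0.397493-0.084713i, Y(Ω₂)=-0.196182-0.192576i
  term(m=+4) = +0.005370+0.020518i   from Y*(Ω₁)=+0.235528+0.067720i, Y(Ω₂)=+0.044195+0.074407i
Accumulated sum +0.243471-0.000000i; after 4π/(2l+1) scaling, +0.339949-0.000000i ⇒ P_4 = 0.339949

0.339949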